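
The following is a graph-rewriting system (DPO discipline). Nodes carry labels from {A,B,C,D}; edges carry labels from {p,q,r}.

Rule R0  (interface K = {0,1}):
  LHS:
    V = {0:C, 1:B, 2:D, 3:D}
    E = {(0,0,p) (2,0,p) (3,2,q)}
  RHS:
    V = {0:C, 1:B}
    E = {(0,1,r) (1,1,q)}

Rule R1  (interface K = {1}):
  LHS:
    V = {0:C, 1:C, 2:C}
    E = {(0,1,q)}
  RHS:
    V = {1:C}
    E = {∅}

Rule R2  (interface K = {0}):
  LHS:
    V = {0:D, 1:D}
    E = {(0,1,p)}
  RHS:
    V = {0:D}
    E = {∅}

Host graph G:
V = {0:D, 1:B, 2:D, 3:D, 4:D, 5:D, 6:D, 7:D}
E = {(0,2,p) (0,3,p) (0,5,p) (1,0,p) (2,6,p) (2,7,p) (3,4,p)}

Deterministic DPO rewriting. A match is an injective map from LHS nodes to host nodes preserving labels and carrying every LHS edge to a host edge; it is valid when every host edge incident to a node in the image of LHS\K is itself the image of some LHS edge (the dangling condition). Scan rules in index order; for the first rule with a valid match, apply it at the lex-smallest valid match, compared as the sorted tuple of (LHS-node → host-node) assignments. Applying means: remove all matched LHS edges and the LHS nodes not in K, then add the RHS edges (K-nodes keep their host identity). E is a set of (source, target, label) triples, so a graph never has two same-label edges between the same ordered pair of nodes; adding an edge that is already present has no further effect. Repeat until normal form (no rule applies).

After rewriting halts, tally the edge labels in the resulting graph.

[0] host  ⇒  8 nodes, 7 edges  {0-p->2 0-p->3 0-p->5 1-p->0 2-p->6 2-p->7 3-p->4}
[1] R2 @ {0↦0, 1↦5}  ⇒  7 nodes, 6 edges  {0-p->2 0-p->3 1-p->0 2-p->6 2-p->7 3-p->4}
[2] R2 @ {0↦2, 1↦6}  ⇒  6 nodes, 5 edges  {0-p->2 0-p->3 1-p->0 2-p->7 3-p->4}
[3] R2 @ {0↦2, 1↦7}  ⇒  5 nodes, 4 edges  {0-p->2 0-p->3 1-p->0 3-p->4}
[4] R2 @ {0↦0, 1↦2}  ⇒  4 nodes, 3 edges  {0-p->3 1-p->0 3-p->4}
[5] R2 @ {0↦3, 1↦4}  ⇒  3 nodes, 2 edges  {0-p->3 1-p->0}
[6] R2 @ {0↦0, 1↦3}  ⇒  2 nodes, 1 edges  {1-p->0}
final graph: no rule applies after step 6
NF edges: [(1, 0, 'p')]

Answer: p:1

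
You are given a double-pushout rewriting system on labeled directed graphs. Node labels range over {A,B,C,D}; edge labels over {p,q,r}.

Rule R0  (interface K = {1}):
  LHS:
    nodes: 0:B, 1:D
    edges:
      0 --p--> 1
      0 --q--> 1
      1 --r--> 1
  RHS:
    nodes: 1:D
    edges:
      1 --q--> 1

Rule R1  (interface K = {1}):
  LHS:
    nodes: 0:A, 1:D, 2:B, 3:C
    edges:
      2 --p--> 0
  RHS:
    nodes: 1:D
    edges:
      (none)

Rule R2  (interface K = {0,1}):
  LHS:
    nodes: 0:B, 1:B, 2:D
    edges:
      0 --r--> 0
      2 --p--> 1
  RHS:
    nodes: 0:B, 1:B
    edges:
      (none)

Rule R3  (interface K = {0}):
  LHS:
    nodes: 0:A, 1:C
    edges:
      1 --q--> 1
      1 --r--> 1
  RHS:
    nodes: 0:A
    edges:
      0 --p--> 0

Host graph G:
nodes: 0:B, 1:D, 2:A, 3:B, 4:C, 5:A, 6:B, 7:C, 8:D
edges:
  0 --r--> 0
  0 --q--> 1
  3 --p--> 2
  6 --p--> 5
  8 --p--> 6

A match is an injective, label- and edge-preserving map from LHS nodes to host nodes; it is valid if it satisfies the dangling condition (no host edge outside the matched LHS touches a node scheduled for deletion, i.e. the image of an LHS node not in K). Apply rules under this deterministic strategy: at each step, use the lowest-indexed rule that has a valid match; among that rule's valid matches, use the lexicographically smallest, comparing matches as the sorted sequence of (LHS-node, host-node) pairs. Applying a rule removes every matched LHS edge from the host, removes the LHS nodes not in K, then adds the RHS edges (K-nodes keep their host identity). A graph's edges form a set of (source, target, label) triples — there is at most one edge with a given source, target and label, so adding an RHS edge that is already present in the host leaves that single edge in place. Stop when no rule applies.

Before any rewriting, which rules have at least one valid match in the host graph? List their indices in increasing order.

Answer: [R1,R2]

Derivation:
R0: no valid match — LHS pattern not found
R1: 4 valid matches — {0↦2, 1↦1, 2↦3, 3↦4}, {0↦2, 1↦1, 2↦3, 3↦7}, {0↦2, 1↦8, 2↦3, 3↦4} (+1 more)
R2: 1 valid match — {0↦0, 1↦6, 2↦8}
R3: no valid match — LHS pattern not found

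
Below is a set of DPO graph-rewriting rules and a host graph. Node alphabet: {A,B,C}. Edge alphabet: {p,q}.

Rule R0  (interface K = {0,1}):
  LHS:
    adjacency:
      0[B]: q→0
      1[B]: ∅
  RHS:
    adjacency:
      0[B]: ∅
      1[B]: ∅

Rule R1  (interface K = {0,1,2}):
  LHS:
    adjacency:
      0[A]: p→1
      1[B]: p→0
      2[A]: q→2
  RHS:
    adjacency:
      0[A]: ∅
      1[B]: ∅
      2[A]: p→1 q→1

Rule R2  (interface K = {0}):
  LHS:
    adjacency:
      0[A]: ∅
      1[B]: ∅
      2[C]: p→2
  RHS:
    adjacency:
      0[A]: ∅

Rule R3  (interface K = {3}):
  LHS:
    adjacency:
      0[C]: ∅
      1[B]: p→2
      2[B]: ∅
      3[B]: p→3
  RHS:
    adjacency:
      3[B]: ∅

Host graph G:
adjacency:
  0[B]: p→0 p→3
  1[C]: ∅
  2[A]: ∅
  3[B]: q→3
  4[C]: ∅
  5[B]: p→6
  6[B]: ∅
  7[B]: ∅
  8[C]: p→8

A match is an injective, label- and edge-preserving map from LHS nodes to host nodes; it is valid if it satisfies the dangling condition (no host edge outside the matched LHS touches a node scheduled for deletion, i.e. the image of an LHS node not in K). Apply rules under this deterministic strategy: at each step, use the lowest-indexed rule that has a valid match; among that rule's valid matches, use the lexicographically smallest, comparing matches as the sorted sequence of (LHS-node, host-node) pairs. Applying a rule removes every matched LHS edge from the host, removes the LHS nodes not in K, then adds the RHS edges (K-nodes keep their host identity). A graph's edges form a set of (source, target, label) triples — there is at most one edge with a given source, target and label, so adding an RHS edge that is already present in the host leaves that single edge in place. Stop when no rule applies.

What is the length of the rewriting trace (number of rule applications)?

initial: |V|=9 |E|=5  E = 0-p->0 0-p->3 3-q->3 5-p->6 8-p->8
step 1: apply R0 at {0↦3, 1↦0}  → |V|=9 |E|=4  E = 0-p->0 0-p->3 5-p->6 8-p->8
step 2: apply R2 at {0↦2, 1↦7, 2↦8}  → |V|=7 |E|=3  E = 0-p->0 0-p->3 5-p->6
step 3: apply R3 at {0↦1, 1↦5, 2↦6, 3↦0}  → |V|=4 |E|=1  E = 0-p->3
final graph: no rule applies after step 3

Answer: 3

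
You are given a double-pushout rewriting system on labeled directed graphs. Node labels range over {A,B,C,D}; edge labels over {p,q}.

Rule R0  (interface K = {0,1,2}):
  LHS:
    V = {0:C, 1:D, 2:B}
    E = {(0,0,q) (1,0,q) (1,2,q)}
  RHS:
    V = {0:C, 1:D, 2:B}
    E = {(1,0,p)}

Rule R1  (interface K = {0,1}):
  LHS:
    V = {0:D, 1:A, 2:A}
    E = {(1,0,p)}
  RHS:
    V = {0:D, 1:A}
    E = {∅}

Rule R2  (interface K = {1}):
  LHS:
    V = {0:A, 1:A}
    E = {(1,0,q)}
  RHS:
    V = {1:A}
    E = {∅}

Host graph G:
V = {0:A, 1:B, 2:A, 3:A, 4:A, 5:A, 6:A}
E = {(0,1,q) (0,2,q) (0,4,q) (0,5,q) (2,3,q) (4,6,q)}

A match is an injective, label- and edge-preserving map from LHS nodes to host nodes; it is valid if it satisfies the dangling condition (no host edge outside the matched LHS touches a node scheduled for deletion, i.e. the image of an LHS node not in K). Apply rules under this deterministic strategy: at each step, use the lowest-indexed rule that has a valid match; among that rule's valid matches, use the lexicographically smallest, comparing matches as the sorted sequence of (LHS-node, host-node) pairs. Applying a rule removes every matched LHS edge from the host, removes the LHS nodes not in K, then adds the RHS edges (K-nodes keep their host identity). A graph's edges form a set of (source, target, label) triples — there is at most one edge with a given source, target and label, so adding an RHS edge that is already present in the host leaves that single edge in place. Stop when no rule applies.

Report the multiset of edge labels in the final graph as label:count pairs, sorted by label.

start.  V:7 E:6  edges: 0-q->1 0-q->2 0-q->4 0-q->5 2-q->3 4-q->6
1. fire R2 via {0↦3, 1↦2}  →  V:6 E:5  edges: 0-q->1 0-q->2 0-q->4 0-q->5 4-q->6
2. fire R2 via {0↦2, 1↦0}  →  V:5 E:4  edges: 0-q->1 0-q->4 0-q->5 4-q->6
3. fire R2 via {0↦5, 1↦0}  →  V:4 E:3  edges: 0-q->1 0-q->4 4-q->6
4. fire R2 via {0↦6, 1↦4}  →  V:3 E:2  edges: 0-q->1 0-q->4
5. fire R2 via {0↦4, 1↦0}  →  V:2 E:1  edges: 0-q->1
halt: no rule applies after step 5
NF edges: [(0, 1, 'q')]

Answer: q:1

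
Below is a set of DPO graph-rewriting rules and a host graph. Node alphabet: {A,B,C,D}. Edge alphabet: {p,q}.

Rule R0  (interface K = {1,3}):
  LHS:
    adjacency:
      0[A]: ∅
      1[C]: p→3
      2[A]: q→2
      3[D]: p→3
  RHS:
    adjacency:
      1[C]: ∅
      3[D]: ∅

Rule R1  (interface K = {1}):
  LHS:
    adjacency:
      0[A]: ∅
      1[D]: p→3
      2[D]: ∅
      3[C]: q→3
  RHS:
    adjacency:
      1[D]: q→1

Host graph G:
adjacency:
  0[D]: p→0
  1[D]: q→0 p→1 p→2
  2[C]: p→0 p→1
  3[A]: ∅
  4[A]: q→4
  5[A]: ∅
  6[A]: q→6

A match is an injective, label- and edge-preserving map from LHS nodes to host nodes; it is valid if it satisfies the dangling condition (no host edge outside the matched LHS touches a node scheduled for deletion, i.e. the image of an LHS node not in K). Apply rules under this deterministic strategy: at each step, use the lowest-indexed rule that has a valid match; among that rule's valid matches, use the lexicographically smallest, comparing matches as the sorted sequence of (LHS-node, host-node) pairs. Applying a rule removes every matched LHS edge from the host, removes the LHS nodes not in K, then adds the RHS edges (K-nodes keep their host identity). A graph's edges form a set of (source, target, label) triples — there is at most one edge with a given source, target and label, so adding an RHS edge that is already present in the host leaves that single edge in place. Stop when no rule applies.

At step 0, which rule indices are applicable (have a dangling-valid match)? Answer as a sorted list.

Answer: [R0]

Steps:
R0: 8 valid matches — {0↦3, 1↦2, 2↦4, 3↦0}, {0↦3, 1↦2, 2↦4, 3↦1}, {0↦3, 1↦2, 2↦6, 3↦0} (+5 more)
R1: no valid match — LHS pattern not found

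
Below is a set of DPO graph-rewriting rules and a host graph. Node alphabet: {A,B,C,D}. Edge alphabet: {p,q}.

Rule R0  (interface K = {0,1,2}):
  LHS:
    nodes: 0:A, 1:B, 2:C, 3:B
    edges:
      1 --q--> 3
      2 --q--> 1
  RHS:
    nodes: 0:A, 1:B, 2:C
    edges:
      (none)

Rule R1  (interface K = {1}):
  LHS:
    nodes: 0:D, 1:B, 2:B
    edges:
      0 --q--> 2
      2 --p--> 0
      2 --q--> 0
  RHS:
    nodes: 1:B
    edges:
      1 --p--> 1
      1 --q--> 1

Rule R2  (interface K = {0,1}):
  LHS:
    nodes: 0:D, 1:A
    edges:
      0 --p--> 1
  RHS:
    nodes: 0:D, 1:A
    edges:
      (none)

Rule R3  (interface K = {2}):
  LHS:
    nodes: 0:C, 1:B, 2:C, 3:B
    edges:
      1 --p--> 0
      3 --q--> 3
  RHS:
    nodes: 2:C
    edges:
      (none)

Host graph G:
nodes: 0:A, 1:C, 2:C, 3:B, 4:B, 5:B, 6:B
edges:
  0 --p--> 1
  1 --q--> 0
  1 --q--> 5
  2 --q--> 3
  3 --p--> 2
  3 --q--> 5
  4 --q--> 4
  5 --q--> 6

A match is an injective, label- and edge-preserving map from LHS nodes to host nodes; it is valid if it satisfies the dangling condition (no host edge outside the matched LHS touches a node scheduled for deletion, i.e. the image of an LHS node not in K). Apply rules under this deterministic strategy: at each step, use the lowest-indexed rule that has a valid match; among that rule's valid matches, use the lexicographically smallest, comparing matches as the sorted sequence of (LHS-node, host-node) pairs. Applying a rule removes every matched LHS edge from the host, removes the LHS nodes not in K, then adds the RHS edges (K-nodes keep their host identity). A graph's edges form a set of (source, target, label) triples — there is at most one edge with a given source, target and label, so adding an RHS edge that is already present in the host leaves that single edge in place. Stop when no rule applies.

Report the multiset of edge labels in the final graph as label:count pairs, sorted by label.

start.  V:7 E:8  edges: 0-p->1 1-q->0 1-q->5 2-q->3 3-p->2 3-q->5 4-q->4 5-q->6
1. fire R0 via {0↦0, 1↦5, 2↦1, 3↦6}  →  V:6 E:6  edges: 0-p->1 1-q->0 2-q->3 3-p->2 3-q->5 4-q->4
2. fire R0 via {0↦0, 1↦3, 2↦2, 3↦5}  →  V:5 E:4  edges: 0-p->1 1-q->0 3-p->2 4-q->4
3. fire R3 via {0↦2, 1↦3, 2↦1, 3↦4}  →  V:2 E:2  edges: 0-p->1 1-q->0
normal form: no rule applies after step 3
NF edges: [(0, 1, 'p'), (1, 0, 'q')]

Answer: p:1 q:1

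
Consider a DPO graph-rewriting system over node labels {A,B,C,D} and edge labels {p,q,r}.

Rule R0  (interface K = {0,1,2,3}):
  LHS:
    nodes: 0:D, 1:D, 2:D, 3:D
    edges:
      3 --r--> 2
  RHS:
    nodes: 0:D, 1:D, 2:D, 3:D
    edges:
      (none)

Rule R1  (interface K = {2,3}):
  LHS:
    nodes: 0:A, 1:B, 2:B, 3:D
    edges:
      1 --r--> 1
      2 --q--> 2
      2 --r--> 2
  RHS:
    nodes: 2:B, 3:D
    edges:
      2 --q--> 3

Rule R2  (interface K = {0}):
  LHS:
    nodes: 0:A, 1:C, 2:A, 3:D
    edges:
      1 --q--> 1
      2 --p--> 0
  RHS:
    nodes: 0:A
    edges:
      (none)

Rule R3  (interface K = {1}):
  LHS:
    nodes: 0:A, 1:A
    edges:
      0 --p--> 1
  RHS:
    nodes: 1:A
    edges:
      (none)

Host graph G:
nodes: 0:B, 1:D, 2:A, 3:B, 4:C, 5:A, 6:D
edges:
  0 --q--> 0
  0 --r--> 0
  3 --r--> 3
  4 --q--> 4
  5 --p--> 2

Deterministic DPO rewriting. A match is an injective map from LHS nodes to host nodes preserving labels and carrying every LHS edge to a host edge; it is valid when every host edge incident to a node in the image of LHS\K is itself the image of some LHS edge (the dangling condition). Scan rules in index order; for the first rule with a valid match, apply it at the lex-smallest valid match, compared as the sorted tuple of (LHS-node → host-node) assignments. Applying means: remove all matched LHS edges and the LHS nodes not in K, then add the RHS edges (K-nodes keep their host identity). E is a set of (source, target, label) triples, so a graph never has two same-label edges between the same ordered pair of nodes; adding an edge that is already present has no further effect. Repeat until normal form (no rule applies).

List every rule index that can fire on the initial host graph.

R0: no valid match — LHS pattern not found
R1: no valid match — 4 raw matches, all fail dangling condition
R2: 2 valid matches — {0↦2, 1↦4, 2↦5, 3↦1}, {0↦2, 1↦4, 2↦5, 3↦6}
R3: 1 valid match — {0↦5, 1↦2}

Answer: [R2,R3]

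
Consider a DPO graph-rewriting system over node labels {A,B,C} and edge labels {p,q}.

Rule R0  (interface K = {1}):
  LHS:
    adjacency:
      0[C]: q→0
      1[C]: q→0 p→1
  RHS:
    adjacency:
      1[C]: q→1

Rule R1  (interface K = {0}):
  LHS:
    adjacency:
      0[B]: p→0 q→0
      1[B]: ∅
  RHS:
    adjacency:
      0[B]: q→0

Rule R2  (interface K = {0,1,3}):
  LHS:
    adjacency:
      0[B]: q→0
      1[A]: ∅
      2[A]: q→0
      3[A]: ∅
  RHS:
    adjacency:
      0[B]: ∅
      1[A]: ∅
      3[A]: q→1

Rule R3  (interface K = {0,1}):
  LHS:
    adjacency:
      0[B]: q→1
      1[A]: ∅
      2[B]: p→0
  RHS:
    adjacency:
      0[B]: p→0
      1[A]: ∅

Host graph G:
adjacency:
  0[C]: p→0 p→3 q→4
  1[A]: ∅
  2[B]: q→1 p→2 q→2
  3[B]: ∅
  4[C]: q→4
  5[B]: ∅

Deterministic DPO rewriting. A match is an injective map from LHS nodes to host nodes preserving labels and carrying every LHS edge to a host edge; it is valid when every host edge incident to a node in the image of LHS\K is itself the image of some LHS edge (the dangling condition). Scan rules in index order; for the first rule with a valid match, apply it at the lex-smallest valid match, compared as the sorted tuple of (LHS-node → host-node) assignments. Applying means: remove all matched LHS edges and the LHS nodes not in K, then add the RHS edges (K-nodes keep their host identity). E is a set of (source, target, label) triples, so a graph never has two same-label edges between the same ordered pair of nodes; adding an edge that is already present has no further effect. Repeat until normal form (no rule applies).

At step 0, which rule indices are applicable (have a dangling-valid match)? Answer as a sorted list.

R0: 1 valid match — {0↦4, 1↦0}
R1: 1 valid match — {0↦2, 1↦5}
R2: no valid match — LHS pattern not found
R3: no valid match — LHS pattern not found

Answer: [R0,R1]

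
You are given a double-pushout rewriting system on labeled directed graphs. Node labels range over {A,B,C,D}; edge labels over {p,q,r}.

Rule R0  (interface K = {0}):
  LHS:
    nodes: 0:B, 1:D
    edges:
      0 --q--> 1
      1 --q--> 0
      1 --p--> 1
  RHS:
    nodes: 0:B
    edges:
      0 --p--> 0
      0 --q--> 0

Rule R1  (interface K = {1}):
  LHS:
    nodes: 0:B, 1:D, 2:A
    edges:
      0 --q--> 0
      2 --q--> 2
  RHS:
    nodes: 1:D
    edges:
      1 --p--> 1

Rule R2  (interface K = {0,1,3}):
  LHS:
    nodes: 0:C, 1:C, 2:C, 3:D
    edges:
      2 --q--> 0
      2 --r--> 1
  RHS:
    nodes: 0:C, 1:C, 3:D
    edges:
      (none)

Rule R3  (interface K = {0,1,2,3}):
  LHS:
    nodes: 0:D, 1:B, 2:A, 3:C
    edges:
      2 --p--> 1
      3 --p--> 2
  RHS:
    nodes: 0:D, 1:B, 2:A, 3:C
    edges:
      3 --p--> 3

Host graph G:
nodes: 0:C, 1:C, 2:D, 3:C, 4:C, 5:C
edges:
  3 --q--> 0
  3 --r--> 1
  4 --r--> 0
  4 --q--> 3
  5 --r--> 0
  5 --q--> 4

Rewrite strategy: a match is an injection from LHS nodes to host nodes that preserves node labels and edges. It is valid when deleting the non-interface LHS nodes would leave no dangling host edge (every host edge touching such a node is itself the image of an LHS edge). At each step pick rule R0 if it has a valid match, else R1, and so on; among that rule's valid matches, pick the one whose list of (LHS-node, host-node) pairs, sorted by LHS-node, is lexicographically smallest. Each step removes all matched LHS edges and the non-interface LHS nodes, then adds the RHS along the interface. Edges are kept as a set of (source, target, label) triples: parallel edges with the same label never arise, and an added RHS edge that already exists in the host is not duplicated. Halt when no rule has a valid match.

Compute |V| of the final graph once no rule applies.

Answer: 3

Steps:
[0] host  ⇒  6 nodes, 6 edges  {3-q->0 3-r->1 4-r->0 4-q->3 5-r->0 5-q->4}
[1] R2 @ {0↦4, 1↦0, 2↦5, 3↦2}  ⇒  5 nodes, 4 edges  {3-q->0 3-r->1 4-r->0 4-q->3}
[2] R2 @ {0↦3, 1↦0, 2↦4, 3↦2}  ⇒  4 nodes, 2 edges  {3-q->0 3-r->1}
[3] R2 @ {0↦0, 1↦1, 2↦3, 3↦2}  ⇒  3 nodes, 0 edges  {∅}
halt: no rule applies after step 3
NF nodes: {0:C, 1:C, 2:D}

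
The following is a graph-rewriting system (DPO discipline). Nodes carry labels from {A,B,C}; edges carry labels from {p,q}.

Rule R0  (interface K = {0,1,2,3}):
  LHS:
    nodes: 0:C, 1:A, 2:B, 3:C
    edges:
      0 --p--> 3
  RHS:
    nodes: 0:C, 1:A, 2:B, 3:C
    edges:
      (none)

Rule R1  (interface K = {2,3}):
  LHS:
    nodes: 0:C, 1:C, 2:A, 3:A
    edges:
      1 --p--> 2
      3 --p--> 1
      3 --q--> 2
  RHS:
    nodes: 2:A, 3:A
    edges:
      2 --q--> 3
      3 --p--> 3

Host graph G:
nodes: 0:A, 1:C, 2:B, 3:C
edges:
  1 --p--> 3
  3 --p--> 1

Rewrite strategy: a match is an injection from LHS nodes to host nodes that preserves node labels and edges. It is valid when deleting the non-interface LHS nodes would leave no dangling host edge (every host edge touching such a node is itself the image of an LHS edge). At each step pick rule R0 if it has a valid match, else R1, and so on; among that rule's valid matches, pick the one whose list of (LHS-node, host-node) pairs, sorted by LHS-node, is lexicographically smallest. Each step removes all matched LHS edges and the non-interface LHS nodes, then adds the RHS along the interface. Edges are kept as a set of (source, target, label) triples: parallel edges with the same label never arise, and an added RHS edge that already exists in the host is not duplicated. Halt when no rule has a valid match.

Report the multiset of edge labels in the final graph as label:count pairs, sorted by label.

Answer: (no edges)

Rewrite trace:
[0] host  ⇒  4 nodes, 2 edges  {1-p->3 3-p->1}
[1] R0 @ {0↦1, 1↦0, 2↦2, 3↦3}  ⇒  4 nodes, 1 edges  {3-p->1}
[2] R0 @ {0↦3, 1↦0, 2↦2, 3↦1}  ⇒  4 nodes, 0 edges  {∅}
halt: no rule applies after step 2
NF edges: []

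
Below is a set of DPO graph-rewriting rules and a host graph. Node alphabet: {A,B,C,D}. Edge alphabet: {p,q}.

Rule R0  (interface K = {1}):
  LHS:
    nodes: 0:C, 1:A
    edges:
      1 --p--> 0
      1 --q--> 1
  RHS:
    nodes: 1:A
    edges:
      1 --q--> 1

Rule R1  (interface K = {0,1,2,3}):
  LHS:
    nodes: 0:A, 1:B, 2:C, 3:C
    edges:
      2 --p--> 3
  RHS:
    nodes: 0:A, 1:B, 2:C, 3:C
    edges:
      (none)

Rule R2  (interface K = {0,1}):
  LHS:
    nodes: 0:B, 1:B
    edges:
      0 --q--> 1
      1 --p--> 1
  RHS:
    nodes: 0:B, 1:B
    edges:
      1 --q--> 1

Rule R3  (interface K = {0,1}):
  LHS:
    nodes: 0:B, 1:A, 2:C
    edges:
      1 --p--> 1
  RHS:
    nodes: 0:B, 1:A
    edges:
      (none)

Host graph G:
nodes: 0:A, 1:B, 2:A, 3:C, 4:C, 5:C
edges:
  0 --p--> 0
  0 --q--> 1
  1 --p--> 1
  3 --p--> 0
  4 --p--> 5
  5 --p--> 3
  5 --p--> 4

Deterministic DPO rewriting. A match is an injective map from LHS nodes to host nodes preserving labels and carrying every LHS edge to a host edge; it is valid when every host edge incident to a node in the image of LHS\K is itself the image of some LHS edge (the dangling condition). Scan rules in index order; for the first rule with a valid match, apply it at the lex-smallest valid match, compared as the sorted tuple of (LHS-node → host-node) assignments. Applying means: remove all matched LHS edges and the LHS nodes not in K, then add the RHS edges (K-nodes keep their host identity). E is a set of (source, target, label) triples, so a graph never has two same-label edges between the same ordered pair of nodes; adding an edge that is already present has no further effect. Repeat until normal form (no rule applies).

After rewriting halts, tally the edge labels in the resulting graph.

Answer: p:2 q:1

Rewrite trace:
[0] host  ⇒  6 nodes, 7 edges  {0-p->0 0-q->1 1-p->1 3-p->0 4-p->5 5-p->3 5-p->4}
[1] R1 @ {0↦0, 1↦1, 2↦4, 3↦5}  ⇒  6 nodes, 6 edges  {0-p->0 0-q->1 1-p->1 3-p->0 5-p->3 5-p->4}
[2] R1 @ {0↦0, 1↦1, 2↦5, 3↦3}  ⇒  6 nodes, 5 edges  {0-p->0 0-q->1 1-p->1 3-p->0 5-p->4}
[3] R1 @ {0↦0, 1↦1, 2↦5, 3↦4}  ⇒  6 nodes, 4 edges  {0-p->0 0-q->1 1-p->1 3-p->0}
[4] R3 @ {0↦1, 1↦0, 2↦4}  ⇒  5 nodes, 3 edges  {0-q->1 1-p->1 3-p->0}
normal form: no rule applies after step 4
NF edges: [(0, 1, 'q'), (1, 1, 'p'), (3, 0, 'p')]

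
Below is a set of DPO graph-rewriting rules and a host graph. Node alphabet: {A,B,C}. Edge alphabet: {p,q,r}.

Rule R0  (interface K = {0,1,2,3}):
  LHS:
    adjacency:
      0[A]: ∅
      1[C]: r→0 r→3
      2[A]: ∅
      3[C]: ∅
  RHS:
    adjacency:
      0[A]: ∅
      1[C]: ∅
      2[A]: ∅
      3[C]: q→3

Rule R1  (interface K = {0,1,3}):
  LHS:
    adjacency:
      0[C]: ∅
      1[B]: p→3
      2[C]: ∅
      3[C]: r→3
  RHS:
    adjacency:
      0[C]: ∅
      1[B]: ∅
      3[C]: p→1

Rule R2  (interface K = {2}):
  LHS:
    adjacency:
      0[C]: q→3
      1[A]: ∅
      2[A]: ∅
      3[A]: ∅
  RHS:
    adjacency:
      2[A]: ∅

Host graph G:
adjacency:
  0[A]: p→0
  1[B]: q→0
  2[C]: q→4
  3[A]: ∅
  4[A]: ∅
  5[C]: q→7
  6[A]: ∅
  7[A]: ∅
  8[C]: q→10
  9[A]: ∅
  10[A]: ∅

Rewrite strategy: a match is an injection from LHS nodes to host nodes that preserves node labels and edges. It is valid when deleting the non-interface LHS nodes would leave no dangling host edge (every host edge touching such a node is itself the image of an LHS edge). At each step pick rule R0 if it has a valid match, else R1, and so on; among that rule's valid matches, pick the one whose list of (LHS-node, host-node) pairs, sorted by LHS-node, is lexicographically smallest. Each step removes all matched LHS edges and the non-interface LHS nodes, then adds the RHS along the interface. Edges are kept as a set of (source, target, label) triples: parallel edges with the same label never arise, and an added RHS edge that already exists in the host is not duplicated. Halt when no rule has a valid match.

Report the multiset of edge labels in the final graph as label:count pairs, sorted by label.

start.  V:11 E:5  edges: 0-p->0 1-q->0 2-q->4 5-q->7 8-q->10
1. fire R2 via {0↦2, 1↦3, 2↦0, 3↦4}  →  V:8 E:4  edges: 0-p->0 1-q->0 5-q->7 8-q->10
2. fire R2 via {0↦5, 1↦6, 2↦0, 3↦7}  →  V:5 E:3  edges: 0-p->0 1-q->0 8-q->10
3. fire R2 via {0↦8, 1↦9, 2↦0, 3↦10}  →  V:2 E:2  edges: 0-p->0 1-q->0
normal form: no rule applies after step 3
NF edges: [(0, 0, 'p'), (1, 0, 'q')]

Answer: p:1 q:1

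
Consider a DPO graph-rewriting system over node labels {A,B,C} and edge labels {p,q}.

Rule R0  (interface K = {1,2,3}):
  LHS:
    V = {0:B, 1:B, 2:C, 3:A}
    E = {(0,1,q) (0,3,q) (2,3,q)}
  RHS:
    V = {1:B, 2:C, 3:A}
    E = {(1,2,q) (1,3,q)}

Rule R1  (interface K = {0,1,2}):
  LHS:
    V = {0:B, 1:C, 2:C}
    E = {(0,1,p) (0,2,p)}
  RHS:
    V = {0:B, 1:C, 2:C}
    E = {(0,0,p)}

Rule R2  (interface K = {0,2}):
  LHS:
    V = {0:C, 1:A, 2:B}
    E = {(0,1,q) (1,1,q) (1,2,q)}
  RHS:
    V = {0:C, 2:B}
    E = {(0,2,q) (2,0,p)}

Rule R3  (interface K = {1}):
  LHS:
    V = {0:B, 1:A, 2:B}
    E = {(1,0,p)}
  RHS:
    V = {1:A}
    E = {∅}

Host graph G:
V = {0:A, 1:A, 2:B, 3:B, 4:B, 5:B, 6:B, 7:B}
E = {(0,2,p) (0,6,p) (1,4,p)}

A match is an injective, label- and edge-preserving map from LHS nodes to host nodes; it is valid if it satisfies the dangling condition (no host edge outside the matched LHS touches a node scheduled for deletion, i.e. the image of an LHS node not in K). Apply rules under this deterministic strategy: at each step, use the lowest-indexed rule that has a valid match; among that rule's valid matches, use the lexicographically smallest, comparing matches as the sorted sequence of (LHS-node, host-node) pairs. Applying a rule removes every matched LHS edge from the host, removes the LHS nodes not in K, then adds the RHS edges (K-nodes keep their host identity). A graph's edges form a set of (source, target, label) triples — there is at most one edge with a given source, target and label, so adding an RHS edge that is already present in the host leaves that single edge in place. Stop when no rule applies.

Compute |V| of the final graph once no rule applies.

start.  V:8 E:3  edges: 0-p->2 0-p->6 1-p->4
1. fire R3 via {0↦2, 1↦0, 2↦3}  →  V:6 E:2  edges: 0-p->6 1-p->4
2. fire R3 via {0↦4, 1↦1, 2↦5}  →  V:4 E:1  edges: 0-p->6
3. fire R3 via {0↦6, 1↦0, 2↦7}  →  V:2 E:0  edges: ∅
final graph: no rule applies after step 3
NF nodes: {0:A, 1:A}

Answer: 2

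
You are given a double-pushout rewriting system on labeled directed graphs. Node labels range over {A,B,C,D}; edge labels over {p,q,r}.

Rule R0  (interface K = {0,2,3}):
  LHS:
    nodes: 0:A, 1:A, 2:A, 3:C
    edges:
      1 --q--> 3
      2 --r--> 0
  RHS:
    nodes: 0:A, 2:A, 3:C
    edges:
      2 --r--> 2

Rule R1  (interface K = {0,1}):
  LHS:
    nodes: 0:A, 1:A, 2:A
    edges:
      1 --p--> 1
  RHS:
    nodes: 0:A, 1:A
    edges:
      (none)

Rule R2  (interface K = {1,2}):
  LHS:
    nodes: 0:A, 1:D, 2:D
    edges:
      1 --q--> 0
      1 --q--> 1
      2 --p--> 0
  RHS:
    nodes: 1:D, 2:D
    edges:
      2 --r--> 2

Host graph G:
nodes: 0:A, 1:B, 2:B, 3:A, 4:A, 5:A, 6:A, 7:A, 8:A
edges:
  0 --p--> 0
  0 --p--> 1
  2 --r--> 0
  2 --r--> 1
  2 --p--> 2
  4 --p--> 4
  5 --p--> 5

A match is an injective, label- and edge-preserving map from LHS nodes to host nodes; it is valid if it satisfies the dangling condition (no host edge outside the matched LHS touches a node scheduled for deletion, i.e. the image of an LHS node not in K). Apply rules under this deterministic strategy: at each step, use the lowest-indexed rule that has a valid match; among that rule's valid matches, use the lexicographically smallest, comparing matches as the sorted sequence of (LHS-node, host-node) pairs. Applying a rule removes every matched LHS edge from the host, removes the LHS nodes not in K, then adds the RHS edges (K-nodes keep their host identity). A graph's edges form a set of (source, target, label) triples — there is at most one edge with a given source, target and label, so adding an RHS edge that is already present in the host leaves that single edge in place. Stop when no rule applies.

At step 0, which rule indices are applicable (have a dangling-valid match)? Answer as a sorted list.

Answer: [R1]

Derivation:
R0: no valid match — LHS pattern not found
R1: 60 valid matches — {0↦0, 1↦4, 2↦3}, {0↦0, 1↦4, 2↦6}, {0↦0, 1↦4, 2↦7} (+57 more)
R2: no valid match — LHS pattern not found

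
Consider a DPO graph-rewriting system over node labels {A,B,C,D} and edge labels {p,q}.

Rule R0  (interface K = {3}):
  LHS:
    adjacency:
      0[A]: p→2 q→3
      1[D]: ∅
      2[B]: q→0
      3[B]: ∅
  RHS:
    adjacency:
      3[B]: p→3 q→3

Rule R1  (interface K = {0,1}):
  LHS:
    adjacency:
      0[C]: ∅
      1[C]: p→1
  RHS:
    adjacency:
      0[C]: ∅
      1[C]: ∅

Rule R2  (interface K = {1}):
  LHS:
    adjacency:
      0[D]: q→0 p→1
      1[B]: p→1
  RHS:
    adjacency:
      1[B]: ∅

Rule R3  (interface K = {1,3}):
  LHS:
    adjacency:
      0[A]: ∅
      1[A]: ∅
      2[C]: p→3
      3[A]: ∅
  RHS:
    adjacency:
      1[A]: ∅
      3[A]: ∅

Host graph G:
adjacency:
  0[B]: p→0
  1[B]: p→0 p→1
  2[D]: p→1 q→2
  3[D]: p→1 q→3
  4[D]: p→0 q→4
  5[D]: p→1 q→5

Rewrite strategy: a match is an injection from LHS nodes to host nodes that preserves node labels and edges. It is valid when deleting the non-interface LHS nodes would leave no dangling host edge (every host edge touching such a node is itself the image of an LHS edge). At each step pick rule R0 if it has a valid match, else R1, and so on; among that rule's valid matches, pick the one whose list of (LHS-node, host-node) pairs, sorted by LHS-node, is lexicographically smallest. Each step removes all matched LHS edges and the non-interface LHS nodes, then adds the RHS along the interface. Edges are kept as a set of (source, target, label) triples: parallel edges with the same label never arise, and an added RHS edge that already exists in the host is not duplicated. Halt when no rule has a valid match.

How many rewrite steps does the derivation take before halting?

Answer: 2

Steps:
start.  V:6 E:11  edges: 0-p->0 1-p->0 1-p->1 2-p->1 2-q->2 3-p->1 3-q->3 4-p->0 4-q->4 5-p->1 5-q->5
1. fire R2 via {0↦2, 1↦1}  →  V:5 E:8  edges: 0-p->0 1-p->0 3-p->1 3-q->3 4-p->0 4-q->4 5-p->1 5-q->5
2. fire R2 via {0↦4, 1↦0}  →  V:4 E:5  edges: 1-p->0 3-p->1 3-q->3 5-p->1 5-q->5
normal form: no rule applies after step 2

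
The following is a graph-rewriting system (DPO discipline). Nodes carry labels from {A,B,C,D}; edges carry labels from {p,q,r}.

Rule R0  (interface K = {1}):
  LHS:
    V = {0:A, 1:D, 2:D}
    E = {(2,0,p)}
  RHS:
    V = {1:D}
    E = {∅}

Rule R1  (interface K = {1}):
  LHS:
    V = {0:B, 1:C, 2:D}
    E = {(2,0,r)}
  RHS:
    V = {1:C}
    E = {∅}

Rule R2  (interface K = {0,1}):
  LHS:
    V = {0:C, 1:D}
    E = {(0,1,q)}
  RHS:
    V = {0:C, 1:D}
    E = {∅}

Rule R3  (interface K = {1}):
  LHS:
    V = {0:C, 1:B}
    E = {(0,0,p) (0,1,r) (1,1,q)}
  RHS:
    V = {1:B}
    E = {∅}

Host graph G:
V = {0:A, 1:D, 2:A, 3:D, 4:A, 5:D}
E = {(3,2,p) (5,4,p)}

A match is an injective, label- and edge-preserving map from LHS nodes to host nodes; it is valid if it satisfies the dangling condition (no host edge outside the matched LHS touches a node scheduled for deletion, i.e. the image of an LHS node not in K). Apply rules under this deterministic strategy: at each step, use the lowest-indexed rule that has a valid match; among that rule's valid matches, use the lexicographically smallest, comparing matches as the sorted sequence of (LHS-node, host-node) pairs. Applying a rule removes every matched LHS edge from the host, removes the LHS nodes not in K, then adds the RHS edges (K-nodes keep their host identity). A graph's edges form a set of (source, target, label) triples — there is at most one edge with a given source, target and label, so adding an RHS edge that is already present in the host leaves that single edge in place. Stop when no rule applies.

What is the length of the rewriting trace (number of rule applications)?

start.  V:6 E:2  edges: 3-p->2 5-p->4
1. fire R0 via {0↦2, 1↦1, 2↦3}  →  V:4 E:1  edges: 5-p->4
2. fire R0 via {0↦4, 1↦1, 2↦5}  →  V:2 E:0  edges: ∅
final graph: no rule applies after step 2

Answer: 2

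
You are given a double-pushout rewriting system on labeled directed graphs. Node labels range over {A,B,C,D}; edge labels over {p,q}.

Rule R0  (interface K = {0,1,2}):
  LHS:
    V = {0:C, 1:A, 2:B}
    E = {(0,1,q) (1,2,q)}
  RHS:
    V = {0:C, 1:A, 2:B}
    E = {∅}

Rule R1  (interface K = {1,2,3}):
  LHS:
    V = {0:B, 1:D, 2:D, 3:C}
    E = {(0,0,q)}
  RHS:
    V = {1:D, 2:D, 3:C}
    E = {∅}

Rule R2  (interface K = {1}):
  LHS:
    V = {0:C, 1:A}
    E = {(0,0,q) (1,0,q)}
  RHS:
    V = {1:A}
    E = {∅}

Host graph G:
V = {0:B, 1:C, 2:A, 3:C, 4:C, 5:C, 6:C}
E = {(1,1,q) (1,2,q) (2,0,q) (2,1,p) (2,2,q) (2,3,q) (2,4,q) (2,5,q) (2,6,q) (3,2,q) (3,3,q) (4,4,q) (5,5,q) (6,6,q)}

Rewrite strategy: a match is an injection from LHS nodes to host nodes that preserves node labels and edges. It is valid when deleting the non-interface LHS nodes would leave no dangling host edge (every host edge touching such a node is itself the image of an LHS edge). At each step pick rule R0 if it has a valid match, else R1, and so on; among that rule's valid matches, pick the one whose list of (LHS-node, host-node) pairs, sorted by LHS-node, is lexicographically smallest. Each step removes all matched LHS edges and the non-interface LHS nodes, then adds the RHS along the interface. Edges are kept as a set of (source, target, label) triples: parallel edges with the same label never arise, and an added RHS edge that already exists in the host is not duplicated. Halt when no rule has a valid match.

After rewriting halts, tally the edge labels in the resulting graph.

start.  V:7 E:14  edges: 1-q->1 1-q->2 2-q->0 2-p->1 2-q->2 2-q->3 2-q->4 2-q->5 2-q->6 3-q->2 3-q->3 4-q->4 5-q->5 6-q->6
1. fire R0 via {0↦1, 1↦2, 2↦0}  →  V:7 E:12  edges: 1-q->1 2-p->1 2-q->2 2-q->3 2-q->4 2-q->5 2-q->6 3-q->2 3-q->3 4-q->4 5-q->5 6-q->6
2. fire R2 via {0↦4, 1↦2}  →  V:6 E:10  edges: 1-q->1 2-p->1 2-q->2 2-q->3 2-q->5 2-q->6 3-q->2 3-q->3 5-q->5 6-q->6
3. fire R2 via {0↦5, 1↦2}  →  V:5 E:8  edges: 1-q->1 2-p->1 2-q->2 2-q->3 2-q->6 3-q->2 3-q->3 6-q->6
4. fire R2 via {0↦6, 1↦2}  →  V:4 E:6  edges: 1-q->1 2-p->1 2-q->2 2-q->3 3-q->2 3-q->3
normal form: no rule applies after step 4
NF edges: [(1, 1, 'q'), (2, 1, 'p'), (2, 2, 'q'), (2, 3, 'q'), (3, 2, 'q'), (3, 3, 'q')]

Answer: p:1 q:5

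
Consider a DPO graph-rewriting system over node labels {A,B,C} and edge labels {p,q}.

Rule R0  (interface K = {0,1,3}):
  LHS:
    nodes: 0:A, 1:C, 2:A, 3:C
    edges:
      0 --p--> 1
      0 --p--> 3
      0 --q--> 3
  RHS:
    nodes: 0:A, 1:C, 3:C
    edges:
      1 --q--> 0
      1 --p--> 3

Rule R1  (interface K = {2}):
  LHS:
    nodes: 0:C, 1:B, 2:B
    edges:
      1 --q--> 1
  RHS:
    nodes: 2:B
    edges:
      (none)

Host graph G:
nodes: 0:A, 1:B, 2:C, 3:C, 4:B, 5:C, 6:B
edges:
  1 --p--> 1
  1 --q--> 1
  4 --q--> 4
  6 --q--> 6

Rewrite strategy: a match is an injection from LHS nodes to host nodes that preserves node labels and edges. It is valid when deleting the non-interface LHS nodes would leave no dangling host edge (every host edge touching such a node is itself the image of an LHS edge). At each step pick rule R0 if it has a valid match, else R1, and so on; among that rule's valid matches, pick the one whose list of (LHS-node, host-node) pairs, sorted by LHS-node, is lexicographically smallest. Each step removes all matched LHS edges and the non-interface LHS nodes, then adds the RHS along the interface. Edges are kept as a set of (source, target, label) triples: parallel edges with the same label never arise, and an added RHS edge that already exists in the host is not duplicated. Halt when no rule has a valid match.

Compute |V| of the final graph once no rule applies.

start.  V:7 E:4  edges: 1-p->1 1-q->1 4-q->4 6-q->6
1. fire R1 via {0↦2, 1↦4, 2↦1}  →  V:5 E:3  edges: 1-p->1 1-q->1 6-q->6
2. fire R1 via {0↦3, 1↦6, 2↦1}  →  V:3 E:2  edges: 1-p->1 1-q->1
normal form: no rule applies after step 2
NF nodes: {0:A, 1:B, 5:C}

Answer: 3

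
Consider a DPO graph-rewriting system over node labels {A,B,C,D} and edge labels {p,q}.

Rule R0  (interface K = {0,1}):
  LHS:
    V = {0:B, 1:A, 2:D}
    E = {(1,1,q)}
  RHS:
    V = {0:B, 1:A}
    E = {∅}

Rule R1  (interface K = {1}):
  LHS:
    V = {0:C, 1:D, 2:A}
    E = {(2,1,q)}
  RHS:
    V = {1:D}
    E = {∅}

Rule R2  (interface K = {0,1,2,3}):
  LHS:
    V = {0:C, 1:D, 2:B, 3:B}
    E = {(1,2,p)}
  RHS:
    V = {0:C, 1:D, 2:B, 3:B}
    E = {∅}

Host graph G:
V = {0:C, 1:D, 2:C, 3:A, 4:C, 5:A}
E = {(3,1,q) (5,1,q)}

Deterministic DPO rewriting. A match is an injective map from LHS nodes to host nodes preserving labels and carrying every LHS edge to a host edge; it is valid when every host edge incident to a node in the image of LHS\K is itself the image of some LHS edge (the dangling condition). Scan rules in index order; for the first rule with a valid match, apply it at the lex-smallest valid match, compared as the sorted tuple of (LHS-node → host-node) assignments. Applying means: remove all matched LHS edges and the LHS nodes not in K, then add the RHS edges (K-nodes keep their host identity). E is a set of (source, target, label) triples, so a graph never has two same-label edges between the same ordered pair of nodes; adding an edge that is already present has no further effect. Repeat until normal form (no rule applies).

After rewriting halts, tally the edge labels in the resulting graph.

start.  V:6 E:2  edges: 3-q->1 5-q->1
1. fire R1 via {0↦0, 1↦1, 2↦3}  →  V:4 E:1  edges: 5-q->1
2. fire R1 via {0↦2, 1↦1, 2↦5}  →  V:2 E:0  edges: ∅
halt: no rule applies after step 2
NF edges: []

Answer: (no edges)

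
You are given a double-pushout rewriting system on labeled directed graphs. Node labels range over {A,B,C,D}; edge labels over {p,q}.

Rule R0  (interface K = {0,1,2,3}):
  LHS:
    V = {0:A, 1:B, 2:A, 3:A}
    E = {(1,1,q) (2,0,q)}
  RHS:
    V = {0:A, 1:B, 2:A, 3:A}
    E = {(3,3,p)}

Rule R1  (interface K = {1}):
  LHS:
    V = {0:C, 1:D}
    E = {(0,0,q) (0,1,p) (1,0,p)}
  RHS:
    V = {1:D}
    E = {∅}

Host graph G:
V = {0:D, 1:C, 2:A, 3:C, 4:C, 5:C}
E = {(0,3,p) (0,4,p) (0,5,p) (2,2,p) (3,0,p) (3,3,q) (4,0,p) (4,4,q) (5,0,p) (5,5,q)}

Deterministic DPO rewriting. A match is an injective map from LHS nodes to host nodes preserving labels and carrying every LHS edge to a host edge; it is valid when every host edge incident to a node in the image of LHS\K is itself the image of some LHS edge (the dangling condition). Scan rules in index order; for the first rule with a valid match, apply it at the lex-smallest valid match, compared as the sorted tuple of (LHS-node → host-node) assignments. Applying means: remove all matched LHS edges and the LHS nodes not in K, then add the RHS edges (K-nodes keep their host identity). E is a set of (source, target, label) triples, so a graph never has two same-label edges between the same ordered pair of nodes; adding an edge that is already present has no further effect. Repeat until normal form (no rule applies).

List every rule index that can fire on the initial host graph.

R0: no valid match — LHS pattern not found
R1: 3 valid matches — {0↦3, 1↦0}, {0↦4, 1↦0}, {0↦5, 1↦0}

Answer: [R1]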